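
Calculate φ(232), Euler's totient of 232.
112

232 = 2^3 × 29
φ(n) = n × ∏(1 - 1/p) for each prime p dividing n
φ(232) = 232 × (1 - 1/2) × (1 - 1/29) = 112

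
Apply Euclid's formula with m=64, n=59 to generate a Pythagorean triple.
(615, 7552, 7577)

Euclid's formula: a = m² - n², b = 2mn, c = m² + n²
m = 64, n = 59
a = 64² - 59² = 4096 - 3481 = 615
b = 2 × 64 × 59 = 7552
c = 64² + 59² = 4096 + 3481 = 7577
Verification: 615² + 7552² = 378225 + 57032704 = 57410929 = 7577² ✓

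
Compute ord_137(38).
17

137 is prime, so ord(38) divides φ(137) = 136.
Divisors of 136: 1, 2, 4, 8, 17, 34, 68, 136.
Repeated squaring: 38^1 ≡ 38, 38^2 ≡ 74, 38^4 ≡ 133, 38^8 ≡ 16, 38^16 ≡ 119, 38^32 ≡ 50, 38^64 ≡ 34, 38^128 ≡ 60 (mod 137).
Test 38^d mod 137 for each divisor d in increasing order:
38^1 ≡ 38
38^2 ≡ 74
38^4 ≡ 133
38^8 ≡ 16
38^17 = 38^16·38^1 ≡ 1  ← first divisor giving 1
The order is 17.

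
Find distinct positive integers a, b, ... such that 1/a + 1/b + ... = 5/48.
1/10 + 1/240

Greedy algorithm:
5/48: ceiling(48/5) = 10, use 1/10
1/240: ceiling(240/1) = 240, use 1/240
Result: 5/48 = 1/10 + 1/240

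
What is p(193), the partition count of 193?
2168627105469

p(n) counts ways to write n as a sum of positive integers (order ignored).
Euler's pentagonal recurrence: p(k) = p(k-1) + p(k-2) - p(k-5) - p(k-7) + p(k-12) + p(k-15) - ... (offsets j(3j∓1)/2, signs ++--, p(0)=1, p(<0)=0).
DP table for k = 0..192: p(0)=1, p(1)=1, p(2)=2, p(3)=3, p(4)=5, p(5)=7, p(6)=11, p(7)=15, p(8)=22, p(9)=30, p(10)=42, p(11)=56, p(12)=77, p(13)=101, p(14)=135, p(15)=176, p(16)=231, p(17)=297, p(18)=385, p(19)=490, p(20)=627, p(21)=792, p(22)=1002, p(23)=1255, p(24)=1575, p(25)=1958, p(26)=2436, p(27)=3010, p(28)=3718, p(29)=4565, p(30)=5604, p(31)=6842, p(32)=8349, p(33)=10143, p(34)=12310, p(35)=14883, p(36)=17977, p(37)=21637, p(38)=26015, p(39)=31185, p(40)=37338, p(41)=44583, p(42)=53174, p(43)=63261, p(44)=75175, p(45)=89134, p(46)=105558, p(47)=124754, p(48)=147273, p(49)=173525, p(50)=204226, p(51)=239943, p(52)=281589, p(53)=329931, p(54)=386155, p(55)=451276, p(56)=526823, p(57)=614154, p(58)=715220, p(59)=831820, p(60)=966467, p(61)=1121505, p(62)=1300156, p(63)=1505499, p(64)=1741630, p(65)=2012558, p(66)=2323520, p(67)=2679689, p(68)=3087735, p(69)=3554345, p(70)=4087968, p(71)=4697205, p(72)=5392783, p(73)=6185689, p(74)=7089500, p(75)=8118264, p(76)=9289091, p(77)=10619863, p(78)=12132164, p(79)=13848650, p(80)=15796476, p(81)=18004327, p(82)=20506255, p(83)=23338469, p(84)=26543660, p(85)=30167357, p(86)=34262962, p(87)=38887673, p(88)=44108109, p(89)=49995925, p(90)=56634173, p(91)=64112359, p(92)=72533807, p(93)=82010177, p(94)=92669720, p(95)=104651419, p(96)=118114304, p(97)=133230930, p(98)=150198136, p(99)=169229875, p(100)=190569292, p(101)=214481126, p(102)=241265379, p(103)=271248950, p(104)=304801365, p(105)=342325709, p(106)=384276336, p(107)=431149389, p(108)=483502844, p(109)=541946240, p(110)=607163746, p(111)=679903203, p(112)=761002156, p(113)=851376628, p(114)=952050665, p(115)=1064144451, p(116)=1188908248, p(117)=1327710076, p(118)=1482074143, p(119)=1653668665, p(120)=1844349560, p(121)=2056148051, p(122)=2291320912, p(123)=2552338241, p(124)=2841940500, p(125)=3163127352, p(126)=3519222692, p(127)=3913864295, p(128)=4351078600, p(129)=4835271870, p(130)=5371315400, p(131)=5964539504, p(132)=6620830889, p(133)=7346629512, p(134)=8149040695, p(135)=9035836076, p(136)=10015581680, p(137)=11097645016, p(138)=12292341831, p(139)=13610949895, p(140)=15065878135, p(141)=16670689208, p(142)=18440293320, p(143)=20390982757, p(144)=22540654445, p(145)=24908858009, p(146)=27517052599, p(147)=30388671978, p(148)=33549419497, p(149)=37027355200, p(150)=40853235313, p(151)=45060624582, p(152)=49686288421, p(153)=54770336324, p(154)=60356673280, p(155)=66493182097, p(156)=73232243759, p(157)=80630964769, p(158)=88751778802, p(159)=97662728555, p(160)=107438159466, p(161)=118159068427, p(162)=129913904637, p(163)=142798995930, p(164)=156919475295, p(165)=172389800255, p(166)=189334822579, p(167)=207890420102, p(168)=228204732751, p(169)=250438925115, p(170)=274768617130, p(171)=301384802048, p(172)=330495499613, p(173)=362326859895, p(174)=397125074750, p(175)=435157697830, p(176)=476715857290, p(177)=522115831195, p(178)=571701605655, p(179)=625846753120, p(180)=684957390936, p(181)=749474411781, p(182)=819876908323, p(183)=896684817527, p(184)=980462880430, p(185)=1071823774337, p(186)=1171432692373, p(187)=1280011042268, p(188)=1398341745571, p(189)=1527273599625, p(190)=1667727404093, p(191)=1820701100652, p(192)=1987276856363.
Final step: p(193) = p(192) + p(191) - p(188) - p(186) + p(181) + p(178) - p(171) - p(167) + p(158) + p(153) - p(142) - p(136) + p(123) + p(116) - p(101) - p(93) + p(76) + p(67) - p(48) - p(38) + p(17) + p(6)
= 1987276856363 + 1820701100652 - 1398341745571 - 1171432692373 + 749474411781 + 571701605655 - 301384802048 - 207890420102 + 88751778802 + 54770336324 - 18440293320 - 10015581680 + 2552338241 + 1188908248 - 214481126 - 82010177 + 9289091 + 2679689 - 147273 - 26015 + 297 + 11
= 2168627105469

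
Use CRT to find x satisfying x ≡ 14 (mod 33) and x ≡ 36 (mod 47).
1070

Using Chinese Remainder Theorem:
M = 33 × 47 = 1551
M1 = 47, M2 = 33
y1 = 47^(-1) mod 33 = 26
y2 = 33^(-1) mod 47 = 10
x = (14×47×26 + 36×33×10) mod 1551 = 1070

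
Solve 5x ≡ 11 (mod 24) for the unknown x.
x ≡ 7 (mod 24)

gcd(5, 24) = 1, which divides 11, so solutions exist.
Find 5^(-1) mod 24 by the extended Euclidean algorithm:
24 = 4 × 5 + 4  ⟹  4 = (1)·24 + (-4)·5
5 = 1 × 4 + 1  ⟹  1 = (-1)·24 + (5)·5
So (5)·5 ≡ 1 (mod 24), i.e. 5^(-1) ≡ 5 (mod 24).
x ≡ 5 × 11 = 55 ≡ 7 (mod 24).
Check: 5 × 7 = 35 ≡ 11 (mod 24).
Unique solution: x ≡ 7 (mod 24)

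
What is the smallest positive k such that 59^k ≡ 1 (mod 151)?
5

151 is prime, so ord(59) divides φ(151) = 150.
Divisors of 150: 1, 2, 3, 5, 6, 10, 15, 25, 30, 50, 75, 150.
Repeated squaring: 59^1 ≡ 59, 59^2 ≡ 8, 59^4 ≡ 64, 59^8 ≡ 19, 59^16 ≡ 59, 59^32 ≡ 8, 59^64 ≡ 64, 59^128 ≡ 19 (mod 151).
Test 59^d mod 151 for each divisor d in increasing order:
59^1 ≡ 59
59^2 ≡ 8
59^3 = 59^2·59^1 ≡ 19
59^5 = 59^4·59^1 ≡ 1  ← first divisor giving 1
The order is 5.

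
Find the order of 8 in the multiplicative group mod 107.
106

107 is prime, so ord(8) divides φ(107) = 106.
Divisors of 106: 1, 2, 53, 106.
Repeated squaring: 8^1 ≡ 8, 8^2 ≡ 64, 8^4 ≡ 30, 8^8 ≡ 44, 8^16 ≡ 10, 8^32 ≡ 100, 8^64 ≡ 49 (mod 107).
Test 8^d mod 107 for each divisor d in increasing order:
8^1 ≡ 8
8^2 ≡ 64
8^53 = 8^32·8^16·8^4·8^1 ≡ 106
8^106 = 8^64·8^32·8^8·8^2 ≡ 1  ← first divisor giving 1
The order is 106.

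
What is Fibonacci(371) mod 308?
177

Matrix identity: Q^n = [[F_(n+1), F_n], [F_n, F_(n-1)]] with Q = [[1,1],[1,0]].
n = 371 = 101110011₂. Square-and-multiply, entries mod 308:
Q^1 = [[1,1],[1,0]]
Q^2 = (Q^1)² = [[2,1],[1,1]]
Q^5 = (Q^2)²·Q = [[8,5],[5,3]]
Q^11 = (Q^5)²·Q = [[144,89],[89,55]]
Q^23 = (Q^11)²·Q = [[168,13],[13,155]]
Q^46 = (Q^23)² = [[57,195],[195,170]]
Q^92 = (Q^46)² = [[2,221],[221,89]]
Q^185 = (Q^92)²·Q = [[272,181],[181,91]]
Q^371 = (Q^185)²·Q = [[276,177],[177,99]]
F_371 mod 308 = Q^371[0][1] = 177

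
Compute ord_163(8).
54

163 is prime, so ord(8) divides φ(163) = 162.
Divisors of 162: 1, 2, 3, 6, 9, 18, 27, 54, 81, 162.
Repeated squaring: 8^1 ≡ 8, 8^2 ≡ 64, 8^4 ≡ 21, 8^8 ≡ 115, 8^16 ≡ 22, 8^32 ≡ 158, 8^64 ≡ 25, 8^128 ≡ 136 (mod 163).
Test 8^d mod 163 for each divisor d in increasing order:
8^1 ≡ 8
8^2 ≡ 64
8^3 = 8^2·8^1 ≡ 23
8^6 = 8^4·8^2 ≡ 40
8^9 = 8^8·8^1 ≡ 105
8^18 = 8^16·8^2 ≡ 104
8^27 = 8^16·8^8·8^2·8^1 ≡ 162
8^54 = 8^32·8^16·8^4·8^2 ≡ 1  ← first divisor giving 1
The order is 54.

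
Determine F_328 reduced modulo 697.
513

Matrix identity: Q^n = [[F_(n+1), F_n], [F_n, F_(n-1)]] with Q = [[1,1],[1,0]].
n = 328 = 101001000₂. Square-and-multiply, entries mod 697:
Q^1 = [[1,1],[1,0]]
Q^2 = (Q^1)² = [[2,1],[1,1]]
Q^5 = (Q^2)²·Q = [[8,5],[5,3]]
Q^10 = (Q^5)² = [[89,55],[55,34]]
Q^20 = (Q^10)² = [[491,492],[492,696]]
Q^41 = (Q^20)²·Q = [[42,124],[124,615]]
Q^82 = (Q^41)² = [[412,616],[616,493]]
Q^164 = (Q^82)² = [[661,577],[577,84]]
Q^328 = (Q^164)² = [[362,513],[513,546]]
F_328 mod 697 = Q^328[0][1] = 513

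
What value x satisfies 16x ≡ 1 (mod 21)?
4

gcd(16, 21) = 1, so the inverse exists.
Extended Euclidean algorithm on (21, 16):
21 = 1 × 16 + 5  ⟹  5 = (1)·21 + (-1)·16
16 = 3 × 5 + 1  ⟹  1 = (-3)·21 + (4)·16
So (4)·16 ≡ 1 (mod 21), i.e. 16^(-1) ≡ 4 (mod 21).
Check: 16 × 4 = 64 ≡ 1 (mod 21)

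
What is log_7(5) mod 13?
3

Baby-step giant-step with step n = ⌈√13⌉ = 4.
Baby steps 7^j mod 13 (j:value) for j=0..3: 0:1, 1:7, 2:10, 3:5.
h = 5 is already in the table at j=3, so x = 3.
Check: 7^3 ≡ 5 (mod 13).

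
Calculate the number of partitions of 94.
92669720

p(n) counts ways to write n as a sum of positive integers (order ignored).
Euler's pentagonal recurrence: p(k) = p(k-1) + p(k-2) - p(k-5) - p(k-7) + p(k-12) + p(k-15) - ... (offsets j(3j∓1)/2, signs ++--, p(0)=1, p(<0)=0).
DP table for k = 0..93: p(0)=1, p(1)=1, p(2)=2, p(3)=3, p(4)=5, p(5)=7, p(6)=11, p(7)=15, p(8)=22, p(9)=30, p(10)=42, p(11)=56, p(12)=77, p(13)=101, p(14)=135, p(15)=176, p(16)=231, p(17)=297, p(18)=385, p(19)=490, p(20)=627, p(21)=792, p(22)=1002, p(23)=1255, p(24)=1575, p(25)=1958, p(26)=2436, p(27)=3010, p(28)=3718, p(29)=4565, p(30)=5604, p(31)=6842, p(32)=8349, p(33)=10143, p(34)=12310, p(35)=14883, p(36)=17977, p(37)=21637, p(38)=26015, p(39)=31185, p(40)=37338, p(41)=44583, p(42)=53174, p(43)=63261, p(44)=75175, p(45)=89134, p(46)=105558, p(47)=124754, p(48)=147273, p(49)=173525, p(50)=204226, p(51)=239943, p(52)=281589, p(53)=329931, p(54)=386155, p(55)=451276, p(56)=526823, p(57)=614154, p(58)=715220, p(59)=831820, p(60)=966467, p(61)=1121505, p(62)=1300156, p(63)=1505499, p(64)=1741630, p(65)=2012558, p(66)=2323520, p(67)=2679689, p(68)=3087735, p(69)=3554345, p(70)=4087968, p(71)=4697205, p(72)=5392783, p(73)=6185689, p(74)=7089500, p(75)=8118264, p(76)=9289091, p(77)=10619863, p(78)=12132164, p(79)=13848650, p(80)=15796476, p(81)=18004327, p(82)=20506255, p(83)=23338469, p(84)=26543660, p(85)=30167357, p(86)=34262962, p(87)=38887673, p(88)=44108109, p(89)=49995925, p(90)=56634173, p(91)=64112359, p(92)=72533807, p(93)=82010177.
Final step: p(94) = p(93) + p(92) - p(89) - p(87) + p(82) + p(79) - p(72) - p(68) + p(59) + p(54) - p(43) - p(37) + p(24) + p(17) - p(2)
= 82010177 + 72533807 - 49995925 - 38887673 + 20506255 + 13848650 - 5392783 - 3087735 + 831820 + 386155 - 63261 - 21637 + 1575 + 297 - 2
= 92669720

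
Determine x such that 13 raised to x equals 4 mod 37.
10

Baby-step giant-step with step n = ⌈√37⌉ = 7.
Baby steps 13^j mod 37 (j:value) for j=0..6: 0:1, 1:13, 2:21, 3:14, 4:34, 5:35, 6:11.
Giant-step multiplier: 13^(-7) ≡ 13^(36-7) = 13^29 ≡ 22 (mod 37).
Giant steps γ_i = 4·22^i mod 37: γ_0=4, γ_1=14 (in table at j=3).
x = i·n + j = 1·7 + 3 = 10.
Check: 13^10 ≡ 4 (mod 37).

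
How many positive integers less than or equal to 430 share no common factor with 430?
168

430 = 2 × 5 × 43
φ(n) = n × ∏(1 - 1/p) for each prime p dividing n
φ(430) = 430 × (1 - 1/2) × (1 - 1/5) × (1 - 1/43) = 168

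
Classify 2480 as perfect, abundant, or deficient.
abundant

Proper divisors of 2480: sum = 1 + 2 + 4 + 5 + 8 + 10 + 16 + 20 + ... + 310 + 496 + 620 + 1240 (19 divisors) = 3472
Since 3472 > 2480, 2480 is abundant.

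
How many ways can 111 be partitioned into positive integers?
679903203

p(n) counts ways to write n as a sum of positive integers (order ignored).
Euler's pentagonal recurrence: p(k) = p(k-1) + p(k-2) - p(k-5) - p(k-7) + p(k-12) + p(k-15) - ... (offsets j(3j∓1)/2, signs ++--, p(0)=1, p(<0)=0).
DP table for k = 0..110: p(0)=1, p(1)=1, p(2)=2, p(3)=3, p(4)=5, p(5)=7, p(6)=11, p(7)=15, p(8)=22, p(9)=30, p(10)=42, p(11)=56, p(12)=77, p(13)=101, p(14)=135, p(15)=176, p(16)=231, p(17)=297, p(18)=385, p(19)=490, p(20)=627, p(21)=792, p(22)=1002, p(23)=1255, p(24)=1575, p(25)=1958, p(26)=2436, p(27)=3010, p(28)=3718, p(29)=4565, p(30)=5604, p(31)=6842, p(32)=8349, p(33)=10143, p(34)=12310, p(35)=14883, p(36)=17977, p(37)=21637, p(38)=26015, p(39)=31185, p(40)=37338, p(41)=44583, p(42)=53174, p(43)=63261, p(44)=75175, p(45)=89134, p(46)=105558, p(47)=124754, p(48)=147273, p(49)=173525, p(50)=204226, p(51)=239943, p(52)=281589, p(53)=329931, p(54)=386155, p(55)=451276, p(56)=526823, p(57)=614154, p(58)=715220, p(59)=831820, p(60)=966467, p(61)=1121505, p(62)=1300156, p(63)=1505499, p(64)=1741630, p(65)=2012558, p(66)=2323520, p(67)=2679689, p(68)=3087735, p(69)=3554345, p(70)=4087968, p(71)=4697205, p(72)=5392783, p(73)=6185689, p(74)=7089500, p(75)=8118264, p(76)=9289091, p(77)=10619863, p(78)=12132164, p(79)=13848650, p(80)=15796476, p(81)=18004327, p(82)=20506255, p(83)=23338469, p(84)=26543660, p(85)=30167357, p(86)=34262962, p(87)=38887673, p(88)=44108109, p(89)=49995925, p(90)=56634173, p(91)=64112359, p(92)=72533807, p(93)=82010177, p(94)=92669720, p(95)=104651419, p(96)=118114304, p(97)=133230930, p(98)=150198136, p(99)=169229875, p(100)=190569292, p(101)=214481126, p(102)=241265379, p(103)=271248950, p(104)=304801365, p(105)=342325709, p(106)=384276336, p(107)=431149389, p(108)=483502844, p(109)=541946240, p(110)=607163746.
Final step: p(111) = p(110) + p(109) - p(106) - p(104) + p(99) + p(96) - p(89) - p(85) + p(76) + p(71) - p(60) - p(54) + p(41) + p(34) - p(19) - p(11)
= 607163746 + 541946240 - 384276336 - 304801365 + 169229875 + 118114304 - 49995925 - 30167357 + 9289091 + 4697205 - 966467 - 386155 + 44583 + 12310 - 490 - 56
= 679903203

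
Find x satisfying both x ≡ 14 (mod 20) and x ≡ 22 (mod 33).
154

Using Chinese Remainder Theorem:
M = 20 × 33 = 660
M1 = 33, M2 = 20
y1 = 33^(-1) mod 20 = 17
y2 = 20^(-1) mod 33 = 5
x = (14×33×17 + 22×20×5) mod 660 = 154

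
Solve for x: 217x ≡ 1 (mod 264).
73

gcd(217, 264) = 1, so the inverse exists.
Extended Euclidean algorithm on (264, 217):
264 = 1 × 217 + 47  ⟹  47 = (1)·264 + (-1)·217
217 = 4 × 47 + 29  ⟹  29 = (-4)·264 + (5)·217
47 = 1 × 29 + 18  ⟹  18 = (5)·264 + (-6)·217
29 = 1 × 18 + 11  ⟹  11 = (-9)·264 + (11)·217
18 = 1 × 11 + 7  ⟹  7 = (14)·264 + (-17)·217
11 = 1 × 7 + 4  ⟹  4 = (-23)·264 + (28)·217
7 = 1 × 4 + 3  ⟹  3 = (37)·264 + (-45)·217
4 = 1 × 3 + 1  ⟹  1 = (-60)·264 + (73)·217
So (73)·217 ≡ 1 (mod 264), i.e. 217^(-1) ≡ 73 (mod 264).
Check: 217 × 73 = 15841 ≡ 1 (mod 264)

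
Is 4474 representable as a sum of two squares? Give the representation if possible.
35² + 57² (a=35, b=57)

Factorization: 4474 = 2 × 2237
By Fermat: n is sum of two squares iff every prime p ≡ 3 (mod 4) appears to even power.
All primes ≡ 3 (mod 4) appear to even power.
Search a = 0, 1, 2, … for 4474 - a² a perfect square: first hit at a = 35: 4474 - 1225 = 3249 = 57².
4474 = 35² + 57² = 1225 + 3249 ✓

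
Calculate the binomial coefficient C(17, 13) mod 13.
1

Using Lucas' theorem:
Write n=17 and k=13 in base 13:
n in base 13: [1, 4]
k in base 13: [1, 0]
C(17,13) mod 13 = ∏ C(n_i, k_i) mod 13
Digit binomials (mod 13): C(1,1) = 1; C(4,0) = 1
Product: 1 × 1 = 1 ≡ 1 (mod 13)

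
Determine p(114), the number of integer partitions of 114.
952050665

p(n) counts ways to write n as a sum of positive integers (order ignored).
Euler's pentagonal recurrence: p(k) = p(k-1) + p(k-2) - p(k-5) - p(k-7) + p(k-12) + p(k-15) - ... (offsets j(3j∓1)/2, signs ++--, p(0)=1, p(<0)=0).
DP table for k = 0..113: p(0)=1, p(1)=1, p(2)=2, p(3)=3, p(4)=5, p(5)=7, p(6)=11, p(7)=15, p(8)=22, p(9)=30, p(10)=42, p(11)=56, p(12)=77, p(13)=101, p(14)=135, p(15)=176, p(16)=231, p(17)=297, p(18)=385, p(19)=490, p(20)=627, p(21)=792, p(22)=1002, p(23)=1255, p(24)=1575, p(25)=1958, p(26)=2436, p(27)=3010, p(28)=3718, p(29)=4565, p(30)=5604, p(31)=6842, p(32)=8349, p(33)=10143, p(34)=12310, p(35)=14883, p(36)=17977, p(37)=21637, p(38)=26015, p(39)=31185, p(40)=37338, p(41)=44583, p(42)=53174, p(43)=63261, p(44)=75175, p(45)=89134, p(46)=105558, p(47)=124754, p(48)=147273, p(49)=173525, p(50)=204226, p(51)=239943, p(52)=281589, p(53)=329931, p(54)=386155, p(55)=451276, p(56)=526823, p(57)=614154, p(58)=715220, p(59)=831820, p(60)=966467, p(61)=1121505, p(62)=1300156, p(63)=1505499, p(64)=1741630, p(65)=2012558, p(66)=2323520, p(67)=2679689, p(68)=3087735, p(69)=3554345, p(70)=4087968, p(71)=4697205, p(72)=5392783, p(73)=6185689, p(74)=7089500, p(75)=8118264, p(76)=9289091, p(77)=10619863, p(78)=12132164, p(79)=13848650, p(80)=15796476, p(81)=18004327, p(82)=20506255, p(83)=23338469, p(84)=26543660, p(85)=30167357, p(86)=34262962, p(87)=38887673, p(88)=44108109, p(89)=49995925, p(90)=56634173, p(91)=64112359, p(92)=72533807, p(93)=82010177, p(94)=92669720, p(95)=104651419, p(96)=118114304, p(97)=133230930, p(98)=150198136, p(99)=169229875, p(100)=190569292, p(101)=214481126, p(102)=241265379, p(103)=271248950, p(104)=304801365, p(105)=342325709, p(106)=384276336, p(107)=431149389, p(108)=483502844, p(109)=541946240, p(110)=607163746, p(111)=679903203, p(112)=761002156, p(113)=851376628.
Final step: p(114) = p(113) + p(112) - p(109) - p(107) + p(102) + p(99) - p(92) - p(88) + p(79) + p(74) - p(63) - p(57) + p(44) + p(37) - p(22) - p(14)
= 851376628 + 761002156 - 541946240 - 431149389 + 241265379 + 169229875 - 72533807 - 44108109 + 13848650 + 7089500 - 1505499 - 614154 + 75175 + 21637 - 1002 - 135
= 952050665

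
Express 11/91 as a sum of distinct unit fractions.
1/9 + 1/103 + 1/16872 + 1/474423768

Greedy algorithm:
11/91: ceiling(91/11) = 9, use 1/9
8/819: ceiling(819/8) = 103, use 1/103
5/84357: ceiling(84357/5) = 16872, use 1/16872
1/474423768: ceiling(474423768/1) = 474423768, use 1/474423768
Result: 11/91 = 1/9 + 1/103 + 1/16872 + 1/474423768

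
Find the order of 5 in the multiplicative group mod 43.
42

43 is prime, so ord(5) divides φ(43) = 42.
Divisors of 42: 1, 2, 3, 6, 7, 14, 21, 42.
Repeated squaring: 5^1 ≡ 5, 5^2 ≡ 25, 5^4 ≡ 23, 5^8 ≡ 13, 5^16 ≡ 40, 5^32 ≡ 9 (mod 43).
Test 5^d mod 43 for each divisor d in increasing order:
5^1 ≡ 5
5^2 ≡ 25
5^3 = 5^2·5^1 ≡ 39
5^6 = 5^4·5^2 ≡ 16
5^7 = 5^4·5^2·5^1 ≡ 37
5^14 = 5^8·5^4·5^2 ≡ 36
5^21 = 5^16·5^4·5^1 ≡ 42
5^42 = 5^32·5^8·5^2 ≡ 1  ← first divisor giving 1
The order is 42.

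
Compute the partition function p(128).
4351078600

p(n) counts ways to write n as a sum of positive integers (order ignored).
Euler's pentagonal recurrence: p(k) = p(k-1) + p(k-2) - p(k-5) - p(k-7) + p(k-12) + p(k-15) - ... (offsets j(3j∓1)/2, signs ++--, p(0)=1, p(<0)=0).
DP table for k = 0..127: p(0)=1, p(1)=1, p(2)=2, p(3)=3, p(4)=5, p(5)=7, p(6)=11, p(7)=15, p(8)=22, p(9)=30, p(10)=42, p(11)=56, p(12)=77, p(13)=101, p(14)=135, p(15)=176, p(16)=231, p(17)=297, p(18)=385, p(19)=490, p(20)=627, p(21)=792, p(22)=1002, p(23)=1255, p(24)=1575, p(25)=1958, p(26)=2436, p(27)=3010, p(28)=3718, p(29)=4565, p(30)=5604, p(31)=6842, p(32)=8349, p(33)=10143, p(34)=12310, p(35)=14883, p(36)=17977, p(37)=21637, p(38)=26015, p(39)=31185, p(40)=37338, p(41)=44583, p(42)=53174, p(43)=63261, p(44)=75175, p(45)=89134, p(46)=105558, p(47)=124754, p(48)=147273, p(49)=173525, p(50)=204226, p(51)=239943, p(52)=281589, p(53)=329931, p(54)=386155, p(55)=451276, p(56)=526823, p(57)=614154, p(58)=715220, p(59)=831820, p(60)=966467, p(61)=1121505, p(62)=1300156, p(63)=1505499, p(64)=1741630, p(65)=2012558, p(66)=2323520, p(67)=2679689, p(68)=3087735, p(69)=3554345, p(70)=4087968, p(71)=4697205, p(72)=5392783, p(73)=6185689, p(74)=7089500, p(75)=8118264, p(76)=9289091, p(77)=10619863, p(78)=12132164, p(79)=13848650, p(80)=15796476, p(81)=18004327, p(82)=20506255, p(83)=23338469, p(84)=26543660, p(85)=30167357, p(86)=34262962, p(87)=38887673, p(88)=44108109, p(89)=49995925, p(90)=56634173, p(91)=64112359, p(92)=72533807, p(93)=82010177, p(94)=92669720, p(95)=104651419, p(96)=118114304, p(97)=133230930, p(98)=150198136, p(99)=169229875, p(100)=190569292, p(101)=214481126, p(102)=241265379, p(103)=271248950, p(104)=304801365, p(105)=342325709, p(106)=384276336, p(107)=431149389, p(108)=483502844, p(109)=541946240, p(110)=607163746, p(111)=679903203, p(112)=761002156, p(113)=851376628, p(114)=952050665, p(115)=1064144451, p(116)=1188908248, p(117)=1327710076, p(118)=1482074143, p(119)=1653668665, p(120)=1844349560, p(121)=2056148051, p(122)=2291320912, p(123)=2552338241, p(124)=2841940500, p(125)=3163127352, p(126)=3519222692, p(127)=3913864295.
Final step: p(128) = p(127) + p(126) - p(123) - p(121) + p(116) + p(113) - p(106) - p(102) + p(93) + p(88) - p(77) - p(71) + p(58) + p(51) - p(36) - p(28) + p(11) + p(2)
= 3913864295 + 3519222692 - 2552338241 - 2056148051 + 1188908248 + 851376628 - 384276336 - 241265379 + 82010177 + 44108109 - 10619863 - 4697205 + 715220 + 239943 - 17977 - 3718 + 56 + 2
= 4351078600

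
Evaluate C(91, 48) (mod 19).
6

Using Lucas' theorem:
Write n=91 and k=48 in base 19:
n in base 19: [4, 15]
k in base 19: [2, 10]
C(91,48) mod 19 = ∏ C(n_i, k_i) mod 19
Digit binomials (mod 19): C(4,2) = 6; C(15,10) = 3003 ≡ 1
Product: 6 × 1 = 6 ≡ 6 (mod 19)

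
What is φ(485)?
384

485 = 5 × 97
φ(n) = n × ∏(1 - 1/p) for each prime p dividing n
φ(485) = 485 × (1 - 1/5) × (1 - 1/97) = 384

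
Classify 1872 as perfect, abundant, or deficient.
abundant

Proper divisors of 1872: sum = 1 + 2 + 3 + 4 + 6 + 8 + 9 + 12 + ... + 312 + 468 + 624 + 936 (29 divisors) = 3770
Since 3770 > 1872, 1872 is abundant.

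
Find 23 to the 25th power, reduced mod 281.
193

Repeated squaring. Binary of 25 = 11001.
23^1 ≡ 23 (mod 281); 23^2 ≡ 248 (mod 281); 23^4 ≡ 246 (mod 281); 23^8 ≡ 101 (mod 281); 23^16 ≡ 85 (mod 281)
23^25 = 23^1 × 23^8 × 23^16 ≡ 193 (mod 281)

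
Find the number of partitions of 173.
362326859895

p(n) counts ways to write n as a sum of positive integers (order ignored).
Euler's pentagonal recurrence: p(k) = p(k-1) + p(k-2) - p(k-5) - p(k-7) + p(k-12) + p(k-15) - ... (offsets j(3j∓1)/2, signs ++--, p(0)=1, p(<0)=0).
DP table for k = 0..172: p(0)=1, p(1)=1, p(2)=2, p(3)=3, p(4)=5, p(5)=7, p(6)=11, p(7)=15, p(8)=22, p(9)=30, p(10)=42, p(11)=56, p(12)=77, p(13)=101, p(14)=135, p(15)=176, p(16)=231, p(17)=297, p(18)=385, p(19)=490, p(20)=627, p(21)=792, p(22)=1002, p(23)=1255, p(24)=1575, p(25)=1958, p(26)=2436, p(27)=3010, p(28)=3718, p(29)=4565, p(30)=5604, p(31)=6842, p(32)=8349, p(33)=10143, p(34)=12310, p(35)=14883, p(36)=17977, p(37)=21637, p(38)=26015, p(39)=31185, p(40)=37338, p(41)=44583, p(42)=53174, p(43)=63261, p(44)=75175, p(45)=89134, p(46)=105558, p(47)=124754, p(48)=147273, p(49)=173525, p(50)=204226, p(51)=239943, p(52)=281589, p(53)=329931, p(54)=386155, p(55)=451276, p(56)=526823, p(57)=614154, p(58)=715220, p(59)=831820, p(60)=966467, p(61)=1121505, p(62)=1300156, p(63)=1505499, p(64)=1741630, p(65)=2012558, p(66)=2323520, p(67)=2679689, p(68)=3087735, p(69)=3554345, p(70)=4087968, p(71)=4697205, p(72)=5392783, p(73)=6185689, p(74)=7089500, p(75)=8118264, p(76)=9289091, p(77)=10619863, p(78)=12132164, p(79)=13848650, p(80)=15796476, p(81)=18004327, p(82)=20506255, p(83)=23338469, p(84)=26543660, p(85)=30167357, p(86)=34262962, p(87)=38887673, p(88)=44108109, p(89)=49995925, p(90)=56634173, p(91)=64112359, p(92)=72533807, p(93)=82010177, p(94)=92669720, p(95)=104651419, p(96)=118114304, p(97)=133230930, p(98)=150198136, p(99)=169229875, p(100)=190569292, p(101)=214481126, p(102)=241265379, p(103)=271248950, p(104)=304801365, p(105)=342325709, p(106)=384276336, p(107)=431149389, p(108)=483502844, p(109)=541946240, p(110)=607163746, p(111)=679903203, p(112)=761002156, p(113)=851376628, p(114)=952050665, p(115)=1064144451, p(116)=1188908248, p(117)=1327710076, p(118)=1482074143, p(119)=1653668665, p(120)=1844349560, p(121)=2056148051, p(122)=2291320912, p(123)=2552338241, p(124)=2841940500, p(125)=3163127352, p(126)=3519222692, p(127)=3913864295, p(128)=4351078600, p(129)=4835271870, p(130)=5371315400, p(131)=5964539504, p(132)=6620830889, p(133)=7346629512, p(134)=8149040695, p(135)=9035836076, p(136)=10015581680, p(137)=11097645016, p(138)=12292341831, p(139)=13610949895, p(140)=15065878135, p(141)=16670689208, p(142)=18440293320, p(143)=20390982757, p(144)=22540654445, p(145)=24908858009, p(146)=27517052599, p(147)=30388671978, p(148)=33549419497, p(149)=37027355200, p(150)=40853235313, p(151)=45060624582, p(152)=49686288421, p(153)=54770336324, p(154)=60356673280, p(155)=66493182097, p(156)=73232243759, p(157)=80630964769, p(158)=88751778802, p(159)=97662728555, p(160)=107438159466, p(161)=118159068427, p(162)=129913904637, p(163)=142798995930, p(164)=156919475295, p(165)=172389800255, p(166)=189334822579, p(167)=207890420102, p(168)=228204732751, p(169)=250438925115, p(170)=274768617130, p(171)=301384802048, p(172)=330495499613.
Final step: p(173) = p(172) + p(171) - p(168) - p(166) + p(161) + p(158) - p(151) - p(147) + p(138) + p(133) - p(122) - p(116) + p(103) + p(96) - p(81) - p(73) + p(56) + p(47) - p(28) - p(18)
= 330495499613 + 301384802048 - 228204732751 - 189334822579 + 118159068427 + 88751778802 - 45060624582 - 30388671978 + 12292341831 + 7346629512 - 2291320912 - 1188908248 + 271248950 + 118114304 - 18004327 - 6185689 + 526823 + 124754 - 3718 - 385
= 362326859895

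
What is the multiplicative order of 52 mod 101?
25

101 is prime, so ord(52) divides φ(101) = 100.
Divisors of 100: 1, 2, 4, 5, 10, 20, 25, 50, 100.
Repeated squaring: 52^1 ≡ 52, 52^2 ≡ 78, 52^4 ≡ 24, 52^8 ≡ 71, 52^16 ≡ 92, 52^32 ≡ 81, 52^64 ≡ 97 (mod 101).
Test 52^d mod 101 for each divisor d in increasing order:
52^1 ≡ 52
52^2 ≡ 78
52^4 ≡ 24
52^5 = 52^4·52^1 ≡ 36
52^10 = 52^8·52^2 ≡ 84
52^20 = 52^16·52^4 ≡ 87
52^25 = 52^16·52^8·52^1 ≡ 1  ← first divisor giving 1
The order is 25.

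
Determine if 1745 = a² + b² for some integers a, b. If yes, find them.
8² + 41² (a=8, b=41)

Factorization: 1745 = 5 × 349
By Fermat: n is sum of two squares iff every prime p ≡ 3 (mod 4) appears to even power.
All primes ≡ 3 (mod 4) appear to even power.
Search a = 0, 1, 2, … for 1745 - a² a perfect square: first hit at a = 8: 1745 - 64 = 1681 = 41².
1745 = 8² + 41² = 64 + 1681 ✓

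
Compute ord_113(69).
8

113 is prime, so ord(69) divides φ(113) = 112.
Divisors of 112: 1, 2, 4, 7, 8, 14, 16, 28, 56, 112.
Repeated squaring: 69^1 ≡ 69, 69^2 ≡ 15, 69^4 ≡ 112, 69^8 ≡ 1, 69^16 ≡ 1, 69^32 ≡ 1, 69^64 ≡ 1 (mod 113).
Test 69^d mod 113 for each divisor d in increasing order:
69^1 ≡ 69
69^2 ≡ 15
69^4 ≡ 112
69^7 = 69^4·69^2·69^1 ≡ 95
69^8 ≡ 1  ← first divisor giving 1
The order is 8.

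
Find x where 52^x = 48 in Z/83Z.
2

Baby-step giant-step with step n = ⌈√83⌉ = 10.
Baby steps 52^j mod 83 (j:value) for j=0..9: 0:1, 1:52, 2:48, 3:6, 4:63, 5:39, 6:36, 7:46, 8:68, 9:50.
h = 48 is already in the table at j=2, so x = 2.
Check: 52^2 ≡ 48 (mod 83).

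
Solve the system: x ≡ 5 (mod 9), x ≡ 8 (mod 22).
140

Using Chinese Remainder Theorem:
M = 9 × 22 = 198
M1 = 22, M2 = 9
y1 = 22^(-1) mod 9 = 7
y2 = 9^(-1) mod 22 = 5
x = (5×22×7 + 8×9×5) mod 198 = 140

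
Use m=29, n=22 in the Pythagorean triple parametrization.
(357, 1276, 1325)

Euclid's formula: a = m² - n², b = 2mn, c = m² + n²
m = 29, n = 22
a = 29² - 22² = 841 - 484 = 357
b = 2 × 29 × 22 = 1276
c = 29² + 22² = 841 + 484 = 1325
Verification: 357² + 1276² = 127449 + 1628176 = 1755625 = 1325² ✓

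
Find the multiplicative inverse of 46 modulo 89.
60

gcd(46, 89) = 1, so the inverse exists.
Extended Euclidean algorithm on (89, 46):
89 = 1 × 46 + 43  ⟹  43 = (1)·89 + (-1)·46
46 = 1 × 43 + 3  ⟹  3 = (-1)·89 + (2)·46
43 = 14 × 3 + 1  ⟹  1 = (15)·89 + (-29)·46
So (-29)·46 ≡ 1 (mod 89), i.e. 46^(-1) ≡ -29 ≡ 60 (mod 89).
Check: 46 × 60 = 2760 ≡ 1 (mod 89)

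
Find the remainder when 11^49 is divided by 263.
92

Repeated squaring. Binary of 49 = 110001.
11^1 ≡ 11 (mod 263); 11^2 ≡ 121 (mod 263); 11^4 ≡ 176 (mod 263); 11^8 ≡ 205 (mod 263); 11^16 ≡ 208 (mod 263); 11^32 ≡ 132 (mod 263)
11^49 = 11^1 × 11^16 × 11^32 ≡ 92 (mod 263)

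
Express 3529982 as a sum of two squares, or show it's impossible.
Not possible

Factorization: 3529982 = 2 × 17 × 47^3
By Fermat: n is sum of two squares iff every prime p ≡ 3 (mod 4) appears to even power.
Prime(s) ≡ 3 (mod 4) with odd exponent: [(47, 3)]
Therefore 3529982 cannot be expressed as a² + b².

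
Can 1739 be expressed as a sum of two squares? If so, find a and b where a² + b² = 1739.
Not possible

Factorization: 1739 = 37 × 47
By Fermat: n is sum of two squares iff every prime p ≡ 3 (mod 4) appears to even power.
Prime(s) ≡ 3 (mod 4) with odd exponent: [(47, 1)]
Therefore 1739 cannot be expressed as a² + b².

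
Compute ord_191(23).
95

191 is prime, so ord(23) divides φ(191) = 190.
Divisors of 190: 1, 2, 5, 10, 19, 38, 95, 190.
Repeated squaring: 23^1 ≡ 23, 23^2 ≡ 147, 23^4 ≡ 26, 23^8 ≡ 103, 23^16 ≡ 104, 23^32 ≡ 120, 23^64 ≡ 75, 23^128 ≡ 86 (mod 191).
Test 23^d mod 191 for each divisor d in increasing order:
23^1 ≡ 23
23^2 ≡ 147
23^5 = 23^4·23^1 ≡ 25
23^10 = 23^8·23^2 ≡ 52
23^19 = 23^16·23^2·23^1 ≡ 184
23^38 = 23^32·23^4·23^2 ≡ 49
23^95 = 23^64·23^16·23^8·23^4·23^2·23^1 ≡ 1  ← first divisor giving 1
The order is 95.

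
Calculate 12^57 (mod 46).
6

Repeated squaring. Binary of 57 = 111001.
12^1 ≡ 12 (mod 46); 12^2 ≡ 6 (mod 46); 12^4 ≡ 36 (mod 46); 12^8 ≡ 8 (mod 46); 12^16 ≡ 18 (mod 46); 12^32 ≡ 2 (mod 46)
12^57 = 12^1 × 12^8 × 12^16 × 12^32 ≡ 6 (mod 46)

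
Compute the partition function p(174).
397125074750

p(n) counts ways to write n as a sum of positive integers (order ignored).
Euler's pentagonal recurrence: p(k) = p(k-1) + p(k-2) - p(k-5) - p(k-7) + p(k-12) + p(k-15) - ... (offsets j(3j∓1)/2, signs ++--, p(0)=1, p(<0)=0).
DP table for k = 0..173: p(0)=1, p(1)=1, p(2)=2, p(3)=3, p(4)=5, p(5)=7, p(6)=11, p(7)=15, p(8)=22, p(9)=30, p(10)=42, p(11)=56, p(12)=77, p(13)=101, p(14)=135, p(15)=176, p(16)=231, p(17)=297, p(18)=385, p(19)=490, p(20)=627, p(21)=792, p(22)=1002, p(23)=1255, p(24)=1575, p(25)=1958, p(26)=2436, p(27)=3010, p(28)=3718, p(29)=4565, p(30)=5604, p(31)=6842, p(32)=8349, p(33)=10143, p(34)=12310, p(35)=14883, p(36)=17977, p(37)=21637, p(38)=26015, p(39)=31185, p(40)=37338, p(41)=44583, p(42)=53174, p(43)=63261, p(44)=75175, p(45)=89134, p(46)=105558, p(47)=124754, p(48)=147273, p(49)=173525, p(50)=204226, p(51)=239943, p(52)=281589, p(53)=329931, p(54)=386155, p(55)=451276, p(56)=526823, p(57)=614154, p(58)=715220, p(59)=831820, p(60)=966467, p(61)=1121505, p(62)=1300156, p(63)=1505499, p(64)=1741630, p(65)=2012558, p(66)=2323520, p(67)=2679689, p(68)=3087735, p(69)=3554345, p(70)=4087968, p(71)=4697205, p(72)=5392783, p(73)=6185689, p(74)=7089500, p(75)=8118264, p(76)=9289091, p(77)=10619863, p(78)=12132164, p(79)=13848650, p(80)=15796476, p(81)=18004327, p(82)=20506255, p(83)=23338469, p(84)=26543660, p(85)=30167357, p(86)=34262962, p(87)=38887673, p(88)=44108109, p(89)=49995925, p(90)=56634173, p(91)=64112359, p(92)=72533807, p(93)=82010177, p(94)=92669720, p(95)=104651419, p(96)=118114304, p(97)=133230930, p(98)=150198136, p(99)=169229875, p(100)=190569292, p(101)=214481126, p(102)=241265379, p(103)=271248950, p(104)=304801365, p(105)=342325709, p(106)=384276336, p(107)=431149389, p(108)=483502844, p(109)=541946240, p(110)=607163746, p(111)=679903203, p(112)=761002156, p(113)=851376628, p(114)=952050665, p(115)=1064144451, p(116)=1188908248, p(117)=1327710076, p(118)=1482074143, p(119)=1653668665, p(120)=1844349560, p(121)=2056148051, p(122)=2291320912, p(123)=2552338241, p(124)=2841940500, p(125)=3163127352, p(126)=3519222692, p(127)=3913864295, p(128)=4351078600, p(129)=4835271870, p(130)=5371315400, p(131)=5964539504, p(132)=6620830889, p(133)=7346629512, p(134)=8149040695, p(135)=9035836076, p(136)=10015581680, p(137)=11097645016, p(138)=12292341831, p(139)=13610949895, p(140)=15065878135, p(141)=16670689208, p(142)=18440293320, p(143)=20390982757, p(144)=22540654445, p(145)=24908858009, p(146)=27517052599, p(147)=30388671978, p(148)=33549419497, p(149)=37027355200, p(150)=40853235313, p(151)=45060624582, p(152)=49686288421, p(153)=54770336324, p(154)=60356673280, p(155)=66493182097, p(156)=73232243759, p(157)=80630964769, p(158)=88751778802, p(159)=97662728555, p(160)=107438159466, p(161)=118159068427, p(162)=129913904637, p(163)=142798995930, p(164)=156919475295, p(165)=172389800255, p(166)=189334822579, p(167)=207890420102, p(168)=228204732751, p(169)=250438925115, p(170)=274768617130, p(171)=301384802048, p(172)=330495499613, p(173)=362326859895.
Final step: p(174) = p(173) + p(172) - p(169) - p(167) + p(162) + p(159) - p(152) - p(148) + p(139) + p(134) - p(123) - p(117) + p(104) + p(97) - p(82) - p(74) + p(57) + p(48) - p(29) - p(19)
= 362326859895 + 330495499613 - 250438925115 - 207890420102 + 129913904637 + 97662728555 - 49686288421 - 33549419497 + 13610949895 + 8149040695 - 2552338241 - 1327710076 + 304801365 + 133230930 - 20506255 - 7089500 + 614154 + 147273 - 4565 - 490
= 397125074750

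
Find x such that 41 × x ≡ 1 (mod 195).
176

gcd(41, 195) = 1, so the inverse exists.
Extended Euclidean algorithm on (195, 41):
195 = 4 × 41 + 31  ⟹  31 = (1)·195 + (-4)·41
41 = 1 × 31 + 10  ⟹  10 = (-1)·195 + (5)·41
31 = 3 × 10 + 1  ⟹  1 = (4)·195 + (-19)·41
So (-19)·41 ≡ 1 (mod 195), i.e. 41^(-1) ≡ -19 ≡ 176 (mod 195).
Check: 41 × 176 = 7216 ≡ 1 (mod 195)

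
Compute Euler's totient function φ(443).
442

443 = 443
φ(n) = n × ∏(1 - 1/p) for each prime p dividing n
φ(443) = 443 × (1 - 1/443) = 442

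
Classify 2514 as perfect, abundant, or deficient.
abundant

Proper divisors of 2514: sum = 1 + 2 + 3 + 6 + 419 + 838 + 1257 = 2526
Since 2526 > 2514, 2514 is abundant.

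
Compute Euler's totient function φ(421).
420

421 = 421
φ(n) = n × ∏(1 - 1/p) for each prime p dividing n
φ(421) = 421 × (1 - 1/421) = 420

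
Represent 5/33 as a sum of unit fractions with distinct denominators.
1/7 + 1/116 + 1/26796

Greedy algorithm:
5/33: ceiling(33/5) = 7, use 1/7
2/231: ceiling(231/2) = 116, use 1/116
1/26796: ceiling(26796/1) = 26796, use 1/26796
Result: 5/33 = 1/7 + 1/116 + 1/26796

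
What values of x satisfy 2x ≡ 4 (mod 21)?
x ≡ 2 (mod 21)

gcd(2, 21) = 1, which divides 4, so solutions exist.
Find 2^(-1) mod 21 by the extended Euclidean algorithm:
21 = 10 × 2 + 1  ⟹  1 = (1)·21 + (-10)·2
So (-10)·2 ≡ 1 (mod 21), i.e. 2^(-1) ≡ -10 ≡ 11 (mod 21).
x ≡ 11 × 4 = 44 ≡ 2 (mod 21).
Check: 2 × 2 = 4 ≡ 4 (mod 21).
Unique solution: x ≡ 2 (mod 21)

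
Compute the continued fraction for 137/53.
[2; 1, 1, 2, 2, 4]

Euclidean algorithm steps:
137 = 2 × 53 + 31
53 = 1 × 31 + 22
31 = 1 × 22 + 9
22 = 2 × 9 + 4
9 = 2 × 4 + 1
4 = 4 × 1 + 0
Continued fraction: [2; 1, 1, 2, 2, 4]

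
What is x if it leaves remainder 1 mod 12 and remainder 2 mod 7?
37

Using Chinese Remainder Theorem:
M = 12 × 7 = 84
M1 = 7, M2 = 12
y1 = 7^(-1) mod 12 = 7
y2 = 12^(-1) mod 7 = 3
x = (1×7×7 + 2×12×3) mod 84 = 37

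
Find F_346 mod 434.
181

Matrix identity: Q^n = [[F_(n+1), F_n], [F_n, F_(n-1)]] with Q = [[1,1],[1,0]].
n = 346 = 101011010₂. Square-and-multiply, entries mod 434:
Q^1 = [[1,1],[1,0]]
Q^2 = (Q^1)² = [[2,1],[1,1]]
Q^5 = (Q^2)²·Q = [[8,5],[5,3]]
Q^10 = (Q^5)² = [[89,55],[55,34]]
Q^21 = (Q^10)²·Q = [[351,96],[96,255]]
Q^43 = (Q^21)²·Q = [[67,47],[47,20]]
Q^86 = (Q^43)² = [[188,183],[183,5]]
Q^173 = (Q^86)²·Q = [[426,261],[261,165]]
Q^346 = (Q^173)² = [[47,181],[181,300]]
F_346 mod 434 = Q^346[0][1] = 181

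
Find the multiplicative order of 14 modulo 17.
16

17 is prime, so ord(14) divides φ(17) = 16.
Divisors of 16: 1, 2, 4, 8, 16.
Repeated squaring: 14^1 ≡ 14, 14^2 ≡ 9, 14^4 ≡ 13, 14^8 ≡ 16, 14^16 ≡ 1 (mod 17).
Test 14^d mod 17 for each divisor d in increasing order:
14^1 ≡ 14
14^2 ≡ 9
14^4 ≡ 13
14^8 ≡ 16
14^16 ≡ 1  ← first divisor giving 1
The order is 16.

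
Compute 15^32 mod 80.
65

Repeated squaring. Binary of 32 = 100000.
15^1 ≡ 15 (mod 80); 15^2 ≡ 65 (mod 80); 15^4 ≡ 65 (mod 80); 15^8 ≡ 65 (mod 80); 15^16 ≡ 65 (mod 80); 15^32 ≡ 65 (mod 80)
15^32 = 15^32 ≡ 65 (mod 80)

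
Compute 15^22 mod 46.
1

Repeated squaring. Binary of 22 = 10110.
15^1 ≡ 15 (mod 46); 15^2 ≡ 41 (mod 46); 15^4 ≡ 25 (mod 46); 15^8 ≡ 27 (mod 46); 15^16 ≡ 39 (mod 46)
15^22 = 15^2 × 15^4 × 15^16 ≡ 1 (mod 46)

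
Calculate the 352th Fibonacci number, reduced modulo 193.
128

Matrix identity: Q^n = [[F_(n+1), F_n], [F_n, F_(n-1)]] with Q = [[1,1],[1,0]].
n = 352 = 101100000₂. Square-and-multiply, entries mod 193:
Q^1 = [[1,1],[1,0]]
Q^2 = (Q^1)² = [[2,1],[1,1]]
Q^5 = (Q^2)²·Q = [[8,5],[5,3]]
Q^11 = (Q^5)²·Q = [[144,89],[89,55]]
Q^22 = (Q^11)² = [[93,148],[148,138]]
Q^44 = (Q^22)² = [[59,27],[27,32]]
Q^88 = (Q^44)² = [[157,141],[141,16]]
Q^176 = (Q^88)² = [[140,75],[75,65]]
Q^352 = (Q^176)² = [[135,128],[128,7]]
F_352 mod 193 = Q^352[0][1] = 128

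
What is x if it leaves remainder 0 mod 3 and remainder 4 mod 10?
24

Using Chinese Remainder Theorem:
M = 3 × 10 = 30
M1 = 10, M2 = 3
y1 = 10^(-1) mod 3 = 1
y2 = 3^(-1) mod 10 = 7
x = (0×10×1 + 4×3×7) mod 30 = 24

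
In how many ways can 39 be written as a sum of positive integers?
31185

p(n) counts ways to write n as a sum of positive integers (order ignored).
Euler's pentagonal recurrence: p(k) = p(k-1) + p(k-2) - p(k-5) - p(k-7) + p(k-12) + p(k-15) - ... (offsets j(3j∓1)/2, signs ++--, p(0)=1, p(<0)=0).
DP table for k = 0..38: p(0)=1, p(1)=1, p(2)=2, p(3)=3, p(4)=5, p(5)=7, p(6)=11, p(7)=15, p(8)=22, p(9)=30, p(10)=42, p(11)=56, p(12)=77, p(13)=101, p(14)=135, p(15)=176, p(16)=231, p(17)=297, p(18)=385, p(19)=490, p(20)=627, p(21)=792, p(22)=1002, p(23)=1255, p(24)=1575, p(25)=1958, p(26)=2436, p(27)=3010, p(28)=3718, p(29)=4565, p(30)=5604, p(31)=6842, p(32)=8349, p(33)=10143, p(34)=12310, p(35)=14883, p(36)=17977, p(37)=21637, p(38)=26015.
Final step: p(39) = p(38) + p(37) - p(34) - p(32) + p(27) + p(24) - p(17) - p(13) + p(4)
= 26015 + 21637 - 12310 - 8349 + 3010 + 1575 - 297 - 101 + 5
= 31185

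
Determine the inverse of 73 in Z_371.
61

gcd(73, 371) = 1, so the inverse exists.
Extended Euclidean algorithm on (371, 73):
371 = 5 × 73 + 6  ⟹  6 = (1)·371 + (-5)·73
73 = 12 × 6 + 1  ⟹  1 = (-12)·371 + (61)·73
So (61)·73 ≡ 1 (mod 371), i.e. 73^(-1) ≡ 61 (mod 371).
Check: 73 × 61 = 4453 ≡ 1 (mod 371)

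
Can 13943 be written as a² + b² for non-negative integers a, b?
Not possible

Factorization: 13943 = 73 × 191
By Fermat: n is sum of two squares iff every prime p ≡ 3 (mod 4) appears to even power.
Prime(s) ≡ 3 (mod 4) with odd exponent: [(191, 1)]
Therefore 13943 cannot be expressed as a² + b².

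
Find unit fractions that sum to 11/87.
1/8 + 1/696

Greedy algorithm:
11/87: ceiling(87/11) = 8, use 1/8
1/696: ceiling(696/1) = 696, use 1/696
Result: 11/87 = 1/8 + 1/696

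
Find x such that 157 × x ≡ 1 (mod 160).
53

gcd(157, 160) = 1, so the inverse exists.
Extended Euclidean algorithm on (160, 157):
160 = 1 × 157 + 3  ⟹  3 = (1)·160 + (-1)·157
157 = 52 × 3 + 1  ⟹  1 = (-52)·160 + (53)·157
So (53)·157 ≡ 1 (mod 160), i.e. 157^(-1) ≡ 53 (mod 160).
Check: 157 × 53 = 8321 ≡ 1 (mod 160)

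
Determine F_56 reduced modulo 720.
597

Matrix identity: Q^n = [[F_(n+1), F_n], [F_n, F_(n-1)]] with Q = [[1,1],[1,0]].
n = 56 = 111000₂. Square-and-multiply, entries mod 720:
Q^1 = [[1,1],[1,0]]
Q^3 = (Q^1)²·Q = [[3,2],[2,1]]
Q^7 = (Q^3)²·Q = [[21,13],[13,8]]
Q^14 = (Q^7)² = [[610,377],[377,233]]
Q^28 = (Q^14)² = [[149,291],[291,578]]
Q^56 = (Q^28)² = [[322,597],[597,445]]
F_56 mod 720 = Q^56[0][1] = 597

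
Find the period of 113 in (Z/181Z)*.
60

181 is prime, so ord(113) divides φ(181) = 180.
Divisors of 180: 1, 2, 3, 4, 5, 6, 9, 10, 12, 15, 18, 20, 30, 36, 45, 60, 90, 180.
Repeated squaring: 113^1 ≡ 113, 113^2 ≡ 99, 113^4 ≡ 27, 113^8 ≡ 5, 113^16 ≡ 25, 113^32 ≡ 82, 113^64 ≡ 27, 113^128 ≡ 5 (mod 181).
Test 113^d mod 181 for each divisor d in increasing order:
113^1 ≡ 113
113^2 ≡ 99
113^3 = 113^2·113^1 ≡ 146
113^4 ≡ 27
113^5 = 113^4·113^1 ≡ 155
113^6 = 113^4·113^2 ≡ 139
113^9 = 113^8·113^1 ≡ 22
113^10 = 113^8·113^2 ≡ 133
113^12 = 113^8·113^4 ≡ 135
113^15 = 113^8·113^4·113^2·113^1 ≡ 162
113^18 = 113^16·113^2 ≡ 122
113^20 = 113^16·113^4 ≡ 132
113^30 = 113^16·113^8·113^4·113^2 ≡ 180
113^36 = 113^32·113^4 ≡ 42
113^45 = 113^32·113^8·113^4·113^1 ≡ 19
113^60 = 113^32·113^16·113^8·113^4 ≡ 1  ← first divisor giving 1
The order is 60.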